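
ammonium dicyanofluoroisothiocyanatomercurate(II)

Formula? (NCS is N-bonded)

(NH4)2[Hg(CN)2F(NCS)]

Ligands: 1 isothiocyanato (NCS, -1), 1 fluoro (F, -1), 2 cyano (CN, -1). Ligand charge sum = -4.
Charge balance with ammonium (+1) requires 1 complex ion per 2 ammonium.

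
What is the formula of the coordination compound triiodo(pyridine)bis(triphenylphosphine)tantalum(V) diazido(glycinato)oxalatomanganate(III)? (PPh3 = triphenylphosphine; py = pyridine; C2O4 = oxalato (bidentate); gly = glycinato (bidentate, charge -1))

[TaI3(PPh3)2(py)][Mn(C2O4)(gly)(N3)2]

Cation [Ta…]: ligand charges -3, Ta(V) ⇒ ion charge 2+.
Anion [Mn…]: ligand charges -5, Mn(III) ⇒ ion charge 2−.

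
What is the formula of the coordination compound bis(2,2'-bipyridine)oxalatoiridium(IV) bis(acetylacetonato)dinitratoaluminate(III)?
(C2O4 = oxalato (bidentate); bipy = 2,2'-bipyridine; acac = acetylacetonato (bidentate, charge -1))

[Ir(bipy)2(C2O4)][Al(acac)2(NO3)2]2

Cation [Ir…]: ligand charges -2, Ir(IV) ⇒ ion charge 2+.
Anion [Al…]: ligand charges -4, Al(III) ⇒ ion charge 1−.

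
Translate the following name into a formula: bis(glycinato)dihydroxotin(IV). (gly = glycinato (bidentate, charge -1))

Ligands: 2 glycinato (gly, -1), 2 hydroxo (OH, -1). Ligand charge sum = -4.
With Sn in oxidation state +4, the complex ion is [Sn...].

[Sn(gly)2(OH)2]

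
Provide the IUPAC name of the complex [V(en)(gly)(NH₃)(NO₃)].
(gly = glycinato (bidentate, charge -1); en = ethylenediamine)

There is no counter-ion, so the complex is neutral overall.
Ligand charges: 1×ammine (neutral), 1×glycinato (-1 each), 1×nitrato (-1 each), 1×ethylenediamine (neutral); total -2. So V + (-2) = 0, giving V = +2.
Ligands are named alphabetically: ammine before ethylenediamine before glycinato before nitrato.

ammine(ethylenediamine)(glycinato)nitratovanadium(II)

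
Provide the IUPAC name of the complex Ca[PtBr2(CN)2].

The 1 calcium counter-ion carries a total charge of +2, so each complex ion is 2−.
Ligand charges: 2×cyano (-1 each), 2×bromo (-1 each); total -4. So Pt + (-4) = 2−, giving Pt = +2.
Ligands are named alphabetically: bromo before cyano.
The complex ion is anionic, so platinum takes the -ate form platinate(II).

calcium dibromodicyanoplatinate(II)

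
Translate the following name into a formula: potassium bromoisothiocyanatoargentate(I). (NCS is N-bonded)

K[AgBr(NCS)]

Ligands: 1 isothiocyanato (NCS, -1), 1 bromo (Br, -1). Ligand charge sum = -2.
With Ag in oxidation state +1, the complex ion is [Ag...]^1−.
Charge balance with potassium (+1) requires 1 complex ion per 1 potassium.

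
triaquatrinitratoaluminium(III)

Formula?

[Al(H2O)3(NO3)3]

Ligands: 3 aqua (H2O, neutral), 3 nitrato (NO3, -1). Ligand charge sum = -3.
With Al in oxidation state +3, the complex ion is [Al...].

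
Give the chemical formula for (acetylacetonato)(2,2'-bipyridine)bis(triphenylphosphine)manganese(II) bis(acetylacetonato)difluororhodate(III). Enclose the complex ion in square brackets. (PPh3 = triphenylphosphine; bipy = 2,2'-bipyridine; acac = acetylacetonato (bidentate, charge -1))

Cation [Mn…]: ligand charges -1, Mn(II) ⇒ ion charge 1+.
Anion [Rh…]: ligand charges -4, Rh(III) ⇒ ion charge 1−.

[Mn(acac)(bipy)(PPh3)2][Rh(acac)2F2]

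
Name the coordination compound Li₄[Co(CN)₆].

The 4 lithium counter-ions carry a total charge of +4, so each complex ion is 4−.
Ligand charges: 6×cyano (-1 each); total -6. So Co + (-6) = 4−, giving Co = +2.
The complex ion is anionic, so cobalt takes the -ate form cobaltate(II).

lithium hexacyanocobaltate(II)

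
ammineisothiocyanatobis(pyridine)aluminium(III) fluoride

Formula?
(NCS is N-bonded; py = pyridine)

[Al(NCS)(NH3)(py)2]F2

Ligands: 1 ammine (NH3, neutral), 1 isothiocyanato (NCS, -1), 2 pyridine (py, neutral). Ligand charge sum = -1.
With Al in oxidation state +3, the complex ion is [Al...]^2+.
Charge balance with fluoride (-1) requires 1 complex ion per 2 fluoride.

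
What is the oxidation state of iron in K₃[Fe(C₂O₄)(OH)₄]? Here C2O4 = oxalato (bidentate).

3 potassium outside the brackets (+1 each) → the complex ion is 3−.
Ligand charges: 4×OH = -4; 1×C2O4 = -2; sum -6.
Fe + (-6) = 3− ⇒ Fe is +3.

+3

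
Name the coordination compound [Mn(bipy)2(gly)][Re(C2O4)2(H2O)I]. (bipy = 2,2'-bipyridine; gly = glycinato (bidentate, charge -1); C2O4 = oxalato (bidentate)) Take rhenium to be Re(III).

Re is given as +3; the anion's ligand charges sum to -5, so the complex anion is 2−.
A 1:1 salt means the cation carries the equal and opposite charge, 2+.
Cation: ligand charges sum to -1; for the ion to be 2+, Mn = +3.

bis(2,2'-bipyridine)(glycinato)manganese(III) aquaiododioxalatorhenate(III)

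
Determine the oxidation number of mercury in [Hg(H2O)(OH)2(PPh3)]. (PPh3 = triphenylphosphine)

No counter-ion: the bracketed complex is neutral.
Ligand charges: 2×OH = -2; 1×H2O neutral; 1×PPh3 neutral; sum -2.
Hg + (-2) = 0 ⇒ Hg is +2.

+2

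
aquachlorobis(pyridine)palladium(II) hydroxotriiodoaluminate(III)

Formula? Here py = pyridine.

Cation [Pd…]: ligand charges -1, Pd(II) ⇒ ion charge 1+.
Anion [Al…]: ligand charges -4, Al(III) ⇒ ion charge 1−.
One 1+ cation balances one 1− anion.

[PdCl(H2O)(py)2][AlI3(OH)]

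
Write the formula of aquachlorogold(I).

Ligands: 1 aqua (H2O, neutral), 1 chloro (Cl, -1). Ligand charge sum = -1.
With Au in oxidation state +1, the complex ion is [Au...].

[AuCl(H2O)]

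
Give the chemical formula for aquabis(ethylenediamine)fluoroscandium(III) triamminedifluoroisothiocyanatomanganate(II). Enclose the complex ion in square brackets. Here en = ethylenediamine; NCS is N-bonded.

Cation [Sc…]: ligand charges -1, Sc(III) ⇒ ion charge 2+.
Anion [Mn…]: ligand charges -3, Mn(II) ⇒ ion charge 1−.
One 2+ cation requires 2 of the 1− anion.

[Sc(en)2F(H2O)][MnF2(NCS)(NH3)3]2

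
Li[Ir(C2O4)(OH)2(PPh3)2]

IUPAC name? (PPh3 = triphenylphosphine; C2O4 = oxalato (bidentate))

The 1 lithium counter-ion carries a total charge of +1, so each complex ion is 1−.
Ligand charges: 2×hydroxo (-1 each), 2×triphenylphosphine (neutral), 1×oxalato (-2 each); total -4. So Ir + (-4) = 1−, giving Ir = +3.
Ligands are named alphabetically: hydroxo before oxalato before triphenylphosphine.
The complex ion is anionic, so iridium takes the -ate form iridate(III).

lithium dihydroxooxalatobis(triphenylphosphine)iridate(III)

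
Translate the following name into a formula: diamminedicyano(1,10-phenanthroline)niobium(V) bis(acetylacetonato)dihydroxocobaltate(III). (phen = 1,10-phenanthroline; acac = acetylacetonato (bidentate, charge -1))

Cation [Nb…]: ligand charges -2, Nb(V) ⇒ ion charge 3+.
Anion [Co…]: ligand charges -4, Co(III) ⇒ ion charge 1−.
One 3+ cation requires 3 of the 1− anion.

[Nb(CN)2(NH3)2(phen)][Co(acac)2(OH)2]3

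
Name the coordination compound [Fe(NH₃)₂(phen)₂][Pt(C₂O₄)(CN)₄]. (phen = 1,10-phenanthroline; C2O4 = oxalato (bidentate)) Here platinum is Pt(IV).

diamminebis(1,10-phenanthroline)iron(II) tetracyanooxalatoplatinate(IV)

Both ions are complex: the cation is named first with the plain metal name, the anion second with the -ate form; each ion's ligands are alphabetised independently.
Pt is given as +4; the anion's ligand charges sum to -6, so the complex anion is 2−.
A 1:1 salt means the cation carries the equal and opposite charge, 2+.
Cation: ligand charges sum to 0; for the ion to be 2+, Fe = +2.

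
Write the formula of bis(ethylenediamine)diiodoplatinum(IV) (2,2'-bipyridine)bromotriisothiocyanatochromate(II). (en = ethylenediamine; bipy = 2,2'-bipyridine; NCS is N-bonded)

[Pt(en)2I2][Cr(bipy)Br(NCS)3]

Cation [Pt…]: ligand charges -2, Pt(IV) ⇒ ion charge 2+.
Anion [Cr…]: ligand charges -4, Cr(II) ⇒ ion charge 2−.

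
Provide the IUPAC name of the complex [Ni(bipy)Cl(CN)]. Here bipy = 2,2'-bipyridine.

There is no counter-ion, so the complex is neutral overall.
Ligand charges: 1×cyano (-1 each), 1×2,2'-bipyridine (neutral), 1×chloro (-1 each); total -2. So Ni + (-2) = 0, giving Ni = +2.
Ligands are named alphabetically: bipyridine before chloro before cyano.

(2,2'-bipyridine)chlorocyanonickel(II)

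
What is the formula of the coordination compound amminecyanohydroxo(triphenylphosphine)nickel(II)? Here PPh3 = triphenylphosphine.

Ligands: 1 triphenylphosphine (PPh3, neutral), 1 ammine (NH3, neutral), 1 cyano (CN, -1), 1 hydroxo (OH, -1). Ligand charge sum = -2.
With Ni in oxidation state +2, the complex ion is [Ni...].

[Ni(CN)(NH3)(OH)(PPh3)]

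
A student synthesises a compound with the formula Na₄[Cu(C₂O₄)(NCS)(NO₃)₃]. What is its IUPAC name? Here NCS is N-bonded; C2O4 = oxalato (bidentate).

The 4 sodium counter-ions carry a total charge of +4, so each complex ion is 4−.
Ligand charges: 1×isothiocyanato (-1 each), 3×nitrato (-1 each), 1×oxalato (-2 each); total -6. So Cu + (-6) = 4−, giving Cu = +2.
The complex ion is anionic, so copper takes the -ate form cuprate(II).

sodium isothiocyanatotrinitratooxalatocuprate(II)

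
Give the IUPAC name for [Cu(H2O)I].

aquaiodocopper(I)

There is no counter-ion, so the complex is neutral overall.
Ligand charges: 1×aqua (neutral), 1×iodo (-1 each); total -1. So Cu + (-1) = 0, giving Cu = +1.
Ligands are named alphabetically: aqua before iodo.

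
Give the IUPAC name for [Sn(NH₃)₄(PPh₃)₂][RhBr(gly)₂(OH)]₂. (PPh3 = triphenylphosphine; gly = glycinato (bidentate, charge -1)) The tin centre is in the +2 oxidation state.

tetraamminebis(triphenylphosphine)tin(II) bromobis(glycinato)hydroxorhodate(III)

Both ions are complex: the cation is named first with the plain metal name, the anion second with the -ate form; each ion's ligands are alphabetised independently.
Sn is given as +2; the cation's ligand charges sum to 0, so the complex cation is 2+.
With 2 anions per cation, each anion must be 2/2 = 1−.
Anion: ligand charges sum to -4; for the ion to be 1−, Rh = +3.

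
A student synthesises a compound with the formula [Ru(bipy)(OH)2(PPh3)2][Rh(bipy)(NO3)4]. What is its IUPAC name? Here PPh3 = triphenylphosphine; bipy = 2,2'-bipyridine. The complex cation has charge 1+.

(2,2'-bipyridine)dihydroxobis(triphenylphosphine)ruthenium(III) (2,2'-bipyridine)tetranitratorhodate(III)

Both ions are complex: the cation is named first with the plain metal name, the anion second with the -ate form; each ion's ligands are alphabetised independently.
The complex cation is given as 1+; its ligand charges sum to -2, so Ru = +3.
A 1:1 salt means the anion carries the equal and opposite charge, 1−.
Anion: ligand charges sum to -4; for the ion to be 1−, Rh = +3.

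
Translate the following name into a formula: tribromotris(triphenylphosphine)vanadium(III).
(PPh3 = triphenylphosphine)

[VBr3(PPh3)3]

Ligands: 3 bromo (Br, -1), 3 triphenylphosphine (PPh3, neutral). Ligand charge sum = -3.
With V in oxidation state +3, the complex ion is [V...].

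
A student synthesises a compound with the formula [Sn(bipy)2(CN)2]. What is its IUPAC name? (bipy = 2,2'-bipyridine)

bis(2,2'-bipyridine)dicyanotin(II)

There is no counter-ion, so the complex is neutral overall.
Ligand charges: 2×cyano (-1 each), 2×2,2'-bipyridine (neutral); total -2. So Sn + (-2) = 0, giving Sn = +2.
Ligands are named alphabetically: bipyridine before cyano.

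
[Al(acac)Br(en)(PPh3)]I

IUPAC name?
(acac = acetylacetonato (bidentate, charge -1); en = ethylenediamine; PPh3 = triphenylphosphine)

(acetylacetonato)bromo(ethylenediamine)(triphenylphosphine)aluminium(III) iodide

The 1 iodide counter-ion carries a total charge of -1, so each complex ion is 1+.
Ligand charges: 1×acetylacetonato (-1 each), 1×ethylenediamine (neutral), 1×triphenylphosphine (neutral), 1×bromo (-1 each); total -2. So Al + (-2) = 1+, giving Al = +3.
Ligands are named alphabetically: acetylacetonato before bromo before ethylenediamine before triphenylphosphine.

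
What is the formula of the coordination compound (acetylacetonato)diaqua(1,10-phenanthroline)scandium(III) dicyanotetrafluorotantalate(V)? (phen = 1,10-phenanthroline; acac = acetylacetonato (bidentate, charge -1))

Cation [Sc…]: ligand charges -1, Sc(III) ⇒ ion charge 2+.
Anion [Ta…]: ligand charges -6, Ta(V) ⇒ ion charge 1−.
One 2+ cation requires 2 of the 1− anion.

[Sc(acac)(H2O)2(phen)][Ta(CN)2F4]2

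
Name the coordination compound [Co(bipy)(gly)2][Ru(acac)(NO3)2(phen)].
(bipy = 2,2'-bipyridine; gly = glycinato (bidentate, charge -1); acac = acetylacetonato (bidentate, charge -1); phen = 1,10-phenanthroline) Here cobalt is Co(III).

Both ions are complex: the cation is named first with the plain metal name, the anion second with the -ate form; each ion's ligands are alphabetised independently.
Co is given as +3; the cation's ligand charges sum to -2, so the complex cation is 1+.
A 1:1 salt means the anion carries the equal and opposite charge, 1−.
Anion: ligand charges sum to -3; for the ion to be 1−, Ru = +2.

(2,2'-bipyridine)bis(glycinato)cobalt(III) (acetylacetonato)dinitrato(1,10-phenanthroline)ruthenate(II)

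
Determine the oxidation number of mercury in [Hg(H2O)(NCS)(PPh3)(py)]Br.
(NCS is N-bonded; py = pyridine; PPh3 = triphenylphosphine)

1 bromide outside the brackets (-1 each) → the complex ion is 1+.
Ligand charges: 1×NCS = -1; 1×H2O neutral; 1×py neutral; 1×PPh3 neutral; sum -1.
Hg + (-1) = 1+ ⇒ Hg is +2.

+2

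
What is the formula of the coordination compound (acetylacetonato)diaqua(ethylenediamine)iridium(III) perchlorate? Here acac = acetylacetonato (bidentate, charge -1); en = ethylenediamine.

[Ir(acac)(en)(H2O)2](ClO4)2

Ligands: 1 acetylacetonato (acac, -1), 2 aqua (H2O, neutral), 1 ethylenediamine (en, neutral). Ligand charge sum = -1.
With Ir in oxidation state +3, the complex ion is [Ir...]^2+.
Charge balance with perchlorate (-1) requires 1 complex ion per 2 perchlorate.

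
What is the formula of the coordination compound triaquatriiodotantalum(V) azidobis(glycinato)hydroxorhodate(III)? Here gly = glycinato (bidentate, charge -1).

Cation [Ta…]: ligand charges -3, Ta(V) ⇒ ion charge 2+.
Anion [Rh…]: ligand charges -4, Rh(III) ⇒ ion charge 1−.

[Ta(H2O)3I3][Rh(gly)2(N3)(OH)]2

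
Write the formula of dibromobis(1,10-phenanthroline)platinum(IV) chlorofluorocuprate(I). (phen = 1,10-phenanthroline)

[PtBr2(phen)2][CuClF]2

Cation [Pt…]: ligand charges -2, Pt(IV) ⇒ ion charge 2+.
Anion [Cu…]: ligand charges -2, Cu(I) ⇒ ion charge 1−.
One 2+ cation requires 2 of the 1− anion.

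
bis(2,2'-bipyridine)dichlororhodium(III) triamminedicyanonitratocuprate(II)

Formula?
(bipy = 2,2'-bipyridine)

Cation [Rh…]: ligand charges -2, Rh(III) ⇒ ion charge 1+.
Anion [Cu…]: ligand charges -3, Cu(II) ⇒ ion charge 1−.
One 1+ cation balances one 1− anion.

[Rh(bipy)2Cl2][Cu(CN)2(NH3)3(NO3)]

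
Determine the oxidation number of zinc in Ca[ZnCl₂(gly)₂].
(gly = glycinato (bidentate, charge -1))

+2

1 calcium outside the brackets (+2 each) → the complex ion is 2−.
Ligand charges: 2×gly = -2; 2×Cl = -2; sum -4.
Zn + (-4) = 2− ⇒ Zn is +2.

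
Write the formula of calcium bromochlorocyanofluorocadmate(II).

Ca[CdBrCl(CN)F]

Ligands: 1 cyano (CN, -1), 1 chloro (Cl, -1), 1 fluoro (F, -1), 1 bromo (Br, -1). Ligand charge sum = -4.
Charge balance with calcium (+2) requires 1 complex ion per 1 calcium.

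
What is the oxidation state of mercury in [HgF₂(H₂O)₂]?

+2

No counter-ion: the bracketed complex is neutral.
Ligand charges: 2×F = -2; 2×H2O neutral; sum -2.
Hg + (-2) = 0 ⇒ Hg is +2.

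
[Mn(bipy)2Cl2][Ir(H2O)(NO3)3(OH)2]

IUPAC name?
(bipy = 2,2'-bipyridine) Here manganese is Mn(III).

Both ions are complex: the cation is named first with the plain metal name, the anion second with the -ate form; each ion's ligands are alphabetised independently.
Mn is given as +3; the cation's ligand charges sum to -2, so the complex cation is 1+.
A 1:1 salt means the anion carries the equal and opposite charge, 1−.
Anion: ligand charges sum to -5; for the ion to be 1−, Ir = +4.

bis(2,2'-bipyridine)dichloromanganese(III) aquadihydroxotrinitratoiridate(IV)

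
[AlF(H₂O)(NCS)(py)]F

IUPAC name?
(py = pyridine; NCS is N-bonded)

The 1 fluoride counter-ion carries a total charge of -1, so each complex ion is 1+.
Ligand charges: 1×pyridine (neutral), 1×fluoro (-1 each), 1×isothiocyanato (-1 each), 1×aqua (neutral); total -2. So Al + (-2) = 1+, giving Al = +3.
Ligands are named alphabetically: aqua before fluoro before isothiocyanato before pyridine.

aquafluoroisothiocyanato(pyridine)aluminium(III) fluoride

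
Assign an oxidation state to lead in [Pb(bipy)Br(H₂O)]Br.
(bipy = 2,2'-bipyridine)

+2

1 bromide outside the brackets (-1 each) → the complex ion is 1+.
Ligand charges: 1×bipy neutral; 1×H2O neutral; 1×Br = -1; sum -1.
Pb + (-1) = 1+ ⇒ Pb is +2.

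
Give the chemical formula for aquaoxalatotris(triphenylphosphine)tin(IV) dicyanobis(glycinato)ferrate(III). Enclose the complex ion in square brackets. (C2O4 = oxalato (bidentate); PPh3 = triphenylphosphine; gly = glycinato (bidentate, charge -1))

Cation [Sn…]: ligand charges -2, Sn(IV) ⇒ ion charge 2+.
Anion [Fe…]: ligand charges -4, Fe(III) ⇒ ion charge 1−.
One 2+ cation requires 2 of the 1− anion.

[Sn(C2O4)(H2O)(PPh3)3][Fe(CN)2(gly)2]2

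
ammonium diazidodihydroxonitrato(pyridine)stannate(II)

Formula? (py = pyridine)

Ligands: 2 azido (N3, -1), 1 pyridine (py, neutral), 1 nitrato (NO3, -1), 2 hydroxo (OH, -1). Ligand charge sum = -5.
With Sn in oxidation state +2, the complex ion is [Sn...]^3−.
Charge balance with ammonium (+1) requires 1 complex ion per 3 ammonium.

(NH4)3[Sn(N3)2(NO3)(OH)2(py)]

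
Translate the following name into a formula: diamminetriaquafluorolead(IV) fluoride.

[PbF(H2O)3(NH3)2]F3

Ligands: 1 fluoro (F, -1), 2 ammine (NH3, neutral), 3 aqua (H2O, neutral). Ligand charge sum = -1.
With Pb in oxidation state +4, the complex ion is [Pb...]^3+.
Charge balance with fluoride (-1) requires 1 complex ion per 3 fluoride.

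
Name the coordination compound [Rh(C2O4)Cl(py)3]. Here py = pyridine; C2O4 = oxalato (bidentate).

chlorooxalatotris(pyridine)rhodium(III)

There is no counter-ion, so the complex is neutral overall.
Ligand charges: 3×pyridine (neutral), 1×oxalato (-2 each), 1×chloro (-1 each); total -3. So Rh + (-3) = 0, giving Rh = +3.
Ligands are named alphabetically: chloro before oxalato before pyridine.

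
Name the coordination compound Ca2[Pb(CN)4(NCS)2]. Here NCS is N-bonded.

The 2 calcium counter-ions carry a total charge of +4, so each complex ion is 4−.
Ligand charges: 4×cyano (-1 each), 2×isothiocyanato (-1 each); total -6. So Pb + (-6) = 4−, giving Pb = +2.
The complex ion is anionic, so lead takes the -ate form plumbate(II).

calcium tetracyanodiisothiocyanatoplumbate(II)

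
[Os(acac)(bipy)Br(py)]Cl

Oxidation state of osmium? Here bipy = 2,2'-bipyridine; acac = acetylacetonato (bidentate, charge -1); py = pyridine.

+3

1 chloride outside the brackets (-1 each) → the complex ion is 1+.
Ligand charges: 1×Br = -1; 1×bipy neutral; 1×acac = -1; 1×py neutral; sum -2.
Os + (-2) = 1+ ⇒ Os is +3.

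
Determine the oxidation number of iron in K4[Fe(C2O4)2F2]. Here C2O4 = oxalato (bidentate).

+2

4 potassium outside the brackets (+1 each) → the complex ion is 4−.
Ligand charges: 2×F = -2; 2×C2O4 = -4; sum -6.
Fe + (-6) = 4− ⇒ Fe is +2.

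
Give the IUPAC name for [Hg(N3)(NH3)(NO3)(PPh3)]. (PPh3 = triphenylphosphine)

ammineazidonitrato(triphenylphosphine)mercury(II)

There is no counter-ion, so the complex is neutral overall.
Ligand charges: 1×azido (-1 each), 1×triphenylphosphine (neutral), 1×ammine (neutral), 1×nitrato (-1 each); total -2. So Hg + (-2) = 0, giving Hg = +2.
Ligands are named alphabetically: ammine before azido before nitrato before triphenylphosphine.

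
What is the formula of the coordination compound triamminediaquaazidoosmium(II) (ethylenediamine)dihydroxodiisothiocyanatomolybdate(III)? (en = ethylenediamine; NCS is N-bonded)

[Os(H2O)2(N3)(NH3)3][Mo(en)(NCS)2(OH)2]

Cation [Os…]: ligand charges -1, Os(II) ⇒ ion charge 1+.
Anion [Mo…]: ligand charges -4, Mo(III) ⇒ ion charge 1−.
One 1+ cation balances one 1− anion.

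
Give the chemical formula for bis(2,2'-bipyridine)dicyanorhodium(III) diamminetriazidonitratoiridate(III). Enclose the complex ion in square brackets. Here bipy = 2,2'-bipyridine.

[Rh(bipy)2(CN)2][Ir(N3)3(NH3)2(NO3)]

Cation [Rh…]: ligand charges -2, Rh(III) ⇒ ion charge 1+.
Anion [Ir…]: ligand charges -4, Ir(III) ⇒ ion charge 1−.
One 1+ cation balances one 1− anion.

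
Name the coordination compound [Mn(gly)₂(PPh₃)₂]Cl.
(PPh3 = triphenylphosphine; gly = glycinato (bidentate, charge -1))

bis(glycinato)bis(triphenylphosphine)manganese(III) chloride

The 1 chloride counter-ion carries a total charge of -1, so each complex ion is 1+.
Ligand charges: 2×triphenylphosphine (neutral), 2×glycinato (-1 each); total -2. So Mn + (-2) = 1+, giving Mn = +3.
Ligands are named alphabetically: glycinato before triphenylphosphine.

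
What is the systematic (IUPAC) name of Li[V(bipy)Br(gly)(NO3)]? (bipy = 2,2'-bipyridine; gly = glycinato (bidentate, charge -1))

lithium (2,2'-bipyridine)bromo(glycinato)nitratovanadate(II)

The 1 lithium counter-ion carries a total charge of +1, so each complex ion is 1−.
Ligand charges: 1×nitrato (-1 each), 1×2,2'-bipyridine (neutral), 1×glycinato (-1 each), 1×bromo (-1 each); total -3. So V + (-3) = 1−, giving V = +2.
Ligands are named alphabetically: bipyridine before bromo before glycinato before nitrato.
The complex ion is anionic, so vanadium takes the -ate form vanadate(II).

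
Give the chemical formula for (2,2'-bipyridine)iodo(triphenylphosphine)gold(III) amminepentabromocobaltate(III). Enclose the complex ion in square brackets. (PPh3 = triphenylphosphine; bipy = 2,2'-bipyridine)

[Au(bipy)I(PPh3)][CoBr5(NH3)]

Cation [Au…]: ligand charges -1, Au(III) ⇒ ion charge 2+.
Anion [Co…]: ligand charges -5, Co(III) ⇒ ion charge 2−.
One 2+ cation balances one 2− anion.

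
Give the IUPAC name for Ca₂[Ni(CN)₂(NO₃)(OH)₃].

The 2 calcium counter-ions carry a total charge of +4, so each complex ion is 4−.
Ligand charges: 2×cyano (-1 each), 3×hydroxo (-1 each), 1×nitrato (-1 each); total -6. So Ni + (-6) = 4−, giving Ni = +2.
The complex ion is anionic, so nickel takes the -ate form nickelate(II).

calcium dicyanotrihydroxonitratonickelate(II)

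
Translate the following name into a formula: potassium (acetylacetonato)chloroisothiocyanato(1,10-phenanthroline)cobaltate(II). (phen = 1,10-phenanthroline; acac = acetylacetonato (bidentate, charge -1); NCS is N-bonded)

K[Co(acac)Cl(NCS)(phen)]

Ligands: 1 1,10-phenanthroline (phen, neutral), 1 chloro (Cl, -1), 1 acetylacetonato (acac, -1), 1 isothiocyanato (NCS, -1). Ligand charge sum = -3.
With Co in oxidation state +2, the complex ion is [Co...]^1−.
Charge balance with potassium (+1) requires 1 complex ion per 1 potassium.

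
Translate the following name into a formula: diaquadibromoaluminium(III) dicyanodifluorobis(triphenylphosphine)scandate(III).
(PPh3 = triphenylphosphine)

Cation [Al…]: ligand charges -2, Al(III) ⇒ ion charge 1+.
Anion [Sc…]: ligand charges -4, Sc(III) ⇒ ion charge 1−.
One 1+ cation balances one 1− anion.

[AlBr2(H2O)2][Sc(CN)2F2(PPh3)2]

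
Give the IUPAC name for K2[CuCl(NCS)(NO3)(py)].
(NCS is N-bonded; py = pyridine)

potassium chloroisothiocyanatonitrato(pyridine)cuprate(I)

The 2 potassium counter-ions carry a total charge of +2, so each complex ion is 2−.
Ligand charges: 1×isothiocyanato (-1 each), 1×nitrato (-1 each), 1×chloro (-1 each), 1×pyridine (neutral); total -3. So Cu + (-3) = 2−, giving Cu = +1.
Ligands are named alphabetically: chloro before isothiocyanato before nitrato before pyridine.
The complex ion is anionic, so copper takes the -ate form cuprate(I).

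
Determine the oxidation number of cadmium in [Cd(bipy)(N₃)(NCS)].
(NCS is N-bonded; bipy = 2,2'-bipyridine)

+2

No counter-ion: the bracketed complex is neutral.
Ligand charges: 1×NCS = -1; 1×N3 = -1; 1×bipy neutral; sum -2.
Cd + (-2) = 0 ⇒ Cd is +2.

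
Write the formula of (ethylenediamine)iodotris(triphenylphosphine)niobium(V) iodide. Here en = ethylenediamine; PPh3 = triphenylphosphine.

[Nb(en)I(PPh3)3]I4

Ligands: 1 iodo (I, -1), 1 ethylenediamine (en, neutral), 3 triphenylphosphine (PPh3, neutral). Ligand charge sum = -1.
Charge balance with iodide (-1) requires 1 complex ion per 4 iodide.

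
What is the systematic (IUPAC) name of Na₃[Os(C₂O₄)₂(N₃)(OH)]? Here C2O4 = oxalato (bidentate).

The 3 sodium counter-ions carry a total charge of +3, so each complex ion is 3−.
Ligand charges: 1×azido (-1 each), 2×oxalato (-2 each), 1×hydroxo (-1 each); total -6. So Os + (-6) = 3−, giving Os = +3.
Ligands are named alphabetically: azido before hydroxo before oxalato.
The complex ion is anionic, so osmium takes the -ate form osmate(III).

sodium azidohydroxodioxalatoosmate(III)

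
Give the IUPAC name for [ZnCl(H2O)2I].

diaquachloroiodozinc(II)

There is no counter-ion, so the complex is neutral overall.
Ligand charges: 2×aqua (neutral), 1×chloro (-1 each), 1×iodo (-1 each); total -2. So Zn + (-2) = 0, giving Zn = +2.
Ligands are named alphabetically: aqua before chloro before iodo.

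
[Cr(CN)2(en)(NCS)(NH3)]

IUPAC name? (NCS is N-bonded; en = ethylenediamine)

There is no counter-ion, so the complex is neutral overall.
Ligand charges: 1×isothiocyanato (-1 each), 1×ethylenediamine (neutral), 1×ammine (neutral), 2×cyano (-1 each); total -3. So Cr + (-3) = 0, giving Cr = +3.
Ligands are named alphabetically: ammine before cyano before ethylenediamine before isothiocyanato.

amminedicyano(ethylenediamine)isothiocyanatochromium(III)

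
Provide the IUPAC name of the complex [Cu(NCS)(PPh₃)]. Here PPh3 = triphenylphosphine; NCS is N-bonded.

isothiocyanato(triphenylphosphine)copper(I)

There is no counter-ion, so the complex is neutral overall.
Ligand charges: 1×triphenylphosphine (neutral), 1×isothiocyanato (-1 each); total -1. So Cu + (-1) = 0, giving Cu = +1.
Ligands are named alphabetically: isothiocyanato before triphenylphosphine.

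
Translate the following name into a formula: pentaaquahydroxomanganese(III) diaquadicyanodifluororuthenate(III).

Cation [Mn…]: ligand charges -1, Mn(III) ⇒ ion charge 2+.
Anion [Ru…]: ligand charges -4, Ru(III) ⇒ ion charge 1−.

[Mn(H2O)5(OH)][Ru(CN)2F2(H2O)2]2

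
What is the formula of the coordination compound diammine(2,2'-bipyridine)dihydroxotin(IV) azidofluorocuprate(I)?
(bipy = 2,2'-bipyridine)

Cation [Sn…]: ligand charges -2, Sn(IV) ⇒ ion charge 2+.
Anion [Cu…]: ligand charges -2, Cu(I) ⇒ ion charge 1−.

[Sn(bipy)(NH3)2(OH)2][CuF(N3)]2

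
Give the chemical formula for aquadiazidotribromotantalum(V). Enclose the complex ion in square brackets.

Ligands: 3 bromo (Br, -1), 1 aqua (H2O, neutral), 2 azido (N3, -1). Ligand charge sum = -5.
With Ta in oxidation state +5, the complex ion is [Ta...].

[TaBr3(H2O)(N3)2]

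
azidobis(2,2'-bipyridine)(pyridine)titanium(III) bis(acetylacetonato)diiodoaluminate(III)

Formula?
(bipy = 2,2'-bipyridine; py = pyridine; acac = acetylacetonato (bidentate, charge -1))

Cation [Ti…]: ligand charges -1, Ti(III) ⇒ ion charge 2+.
Anion [Al…]: ligand charges -4, Al(III) ⇒ ion charge 1−.
One 2+ cation requires 2 of the 1− anion.

[Ti(bipy)2(N3)(py)][Al(acac)2I2]2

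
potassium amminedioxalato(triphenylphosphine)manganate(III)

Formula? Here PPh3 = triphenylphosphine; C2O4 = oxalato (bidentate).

Ligands: 1 triphenylphosphine (PPh3, neutral), 1 ammine (NH3, neutral), 2 oxalato (C2O4, -2). Ligand charge sum = -4.
With Mn in oxidation state +3, the complex ion is [Mn...]^1−.
Charge balance with potassium (+1) requires 1 complex ion per 1 potassium.

K[Mn(C2O4)2(NH3)(PPh3)]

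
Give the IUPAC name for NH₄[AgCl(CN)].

ammonium chlorocyanoargentate(I)

The 1 ammonium counter-ion carries a total charge of +1, so each complex ion is 1−.
Ligand charges: 1×cyano (-1 each), 1×chloro (-1 each); total -2. So Ag + (-2) = 1−, giving Ag = +1.
Ligands are named alphabetically: chloro before cyano.
The complex ion is anionic, so silver takes the -ate form argentate(I).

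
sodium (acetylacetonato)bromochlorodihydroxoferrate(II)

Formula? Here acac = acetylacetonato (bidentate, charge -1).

Na3[Fe(acac)BrCl(OH)2]

Ligands: 1 bromo (Br, -1), 1 chloro (Cl, -1), 1 acetylacetonato (acac, -1), 2 hydroxo (OH, -1). Ligand charge sum = -5.
Charge balance with sodium (+1) requires 1 complex ion per 3 sodium.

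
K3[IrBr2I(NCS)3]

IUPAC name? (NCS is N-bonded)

The 3 potassium counter-ions carry a total charge of +3, so each complex ion is 3−.
Ligand charges: 1×iodo (-1 each), 3×isothiocyanato (-1 each), 2×bromo (-1 each); total -6. So Ir + (-6) = 3−, giving Ir = +3.
The complex ion is anionic, so iridium takes the -ate form iridate(III).

potassium dibromoiodotriisothiocyanatoiridate(III)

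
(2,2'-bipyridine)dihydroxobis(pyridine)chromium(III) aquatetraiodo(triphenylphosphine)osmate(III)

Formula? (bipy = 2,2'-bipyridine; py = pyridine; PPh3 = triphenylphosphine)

[Cr(bipy)(OH)2(py)2][Os(H2O)I4(PPh3)]

Cation [Cr…]: ligand charges -2, Cr(III) ⇒ ion charge 1+.
Anion [Os…]: ligand charges -4, Os(III) ⇒ ion charge 1−.
One 1+ cation balances one 1− anion.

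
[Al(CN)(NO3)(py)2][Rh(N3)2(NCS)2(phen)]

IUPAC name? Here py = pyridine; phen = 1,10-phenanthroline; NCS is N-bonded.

Both ions are complex: the cation is named first with the plain metal name, the anion second with the -ate form; each ion's ligands are alphabetised independently.
Aluminium is always +3 in its complexes; the cation's ligand charges sum to -2, so the complex cation is 1+.
A 1:1 salt means the anion carries the equal and opposite charge, 1−.
Anion: ligand charges sum to -4; for the ion to be 1−, Rh = +3.

cyanonitratobis(pyridine)aluminium(III) diazidodiisothiocyanato(1,10-phenanthroline)rhodate(III)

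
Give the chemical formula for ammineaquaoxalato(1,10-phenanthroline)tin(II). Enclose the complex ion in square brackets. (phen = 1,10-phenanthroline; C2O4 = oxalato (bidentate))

[Sn(C2O4)(H2O)(NH3)(phen)]

Ligands: 1 aqua (H2O, neutral), 1 ammine (NH3, neutral), 1 1,10-phenanthroline (phen, neutral), 1 oxalato (C2O4, -2). Ligand charge sum = -2.
With Sn in oxidation state +2, the complex ion is [Sn...].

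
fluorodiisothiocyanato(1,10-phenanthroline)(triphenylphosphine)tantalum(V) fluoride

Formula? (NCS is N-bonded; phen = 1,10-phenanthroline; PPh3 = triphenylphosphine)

[TaF(NCS)2(phen)(PPh3)]F2

Ligands: 2 isothiocyanato (NCS, -1), 1 1,10-phenanthroline (phen, neutral), 1 triphenylphosphine (PPh3, neutral), 1 fluoro (F, -1). Ligand charge sum = -3.
With Ta in oxidation state +5, the complex ion is [Ta...]^2+.
Charge balance with fluoride (-1) requires 1 complex ion per 2 fluoride.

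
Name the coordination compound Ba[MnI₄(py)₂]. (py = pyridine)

barium tetraiodobis(pyridine)manganate(II)

The 1 barium counter-ion carries a total charge of +2, so each complex ion is 2−.
Ligand charges: 4×iodo (-1 each), 2×pyridine (neutral); total -4. So Mn + (-4) = 2−, giving Mn = +2.
The complex ion is anionic, so manganese takes the -ate form manganate(II).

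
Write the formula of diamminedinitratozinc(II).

Ligands: 2 nitrato (NO3, -1), 2 ammine (NH3, neutral). Ligand charge sum = -2.
With Zn in oxidation state +2, the complex ion is [Zn...].

[Zn(NH3)2(NO3)2]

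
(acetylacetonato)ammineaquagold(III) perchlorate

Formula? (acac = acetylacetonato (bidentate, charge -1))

[Au(acac)(H2O)(NH3)](ClO4)2

Ligands: 1 aqua (H2O, neutral), 1 acetylacetonato (acac, -1), 1 ammine (NH3, neutral). Ligand charge sum = -1.
With Au in oxidation state +3, the complex ion is [Au...]^2+.
Charge balance with perchlorate (-1) requires 1 complex ion per 2 perchlorate.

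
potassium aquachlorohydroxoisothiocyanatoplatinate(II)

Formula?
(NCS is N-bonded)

Ligands: 1 chloro (Cl, -1), 1 aqua (H2O, neutral), 1 hydroxo (OH, -1), 1 isothiocyanato (NCS, -1). Ligand charge sum = -3.
With Pt in oxidation state +2, the complex ion is [Pt...]^1−.
Charge balance with potassium (+1) requires 1 complex ion per 1 potassium.

K[PtCl(H2O)(NCS)(OH)]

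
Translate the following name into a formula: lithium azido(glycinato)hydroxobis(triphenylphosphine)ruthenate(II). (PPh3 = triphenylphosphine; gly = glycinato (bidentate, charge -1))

Li[Ru(gly)(N3)(OH)(PPh3)2]

Ligands: 1 hydroxo (OH, -1), 2 triphenylphosphine (PPh3, neutral), 1 azido (N3, -1), 1 glycinato (gly, -1). Ligand charge sum = -3.
With Ru in oxidation state +2, the complex ion is [Ru...]^1−.
Charge balance with lithium (+1) requires 1 complex ion per 1 lithium.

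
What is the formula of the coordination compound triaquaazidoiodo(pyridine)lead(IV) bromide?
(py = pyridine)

Ligands: 1 iodo (I, -1), 3 aqua (H2O, neutral), 1 azido (N3, -1), 1 pyridine (py, neutral). Ligand charge sum = -2.
Charge balance with bromide (-1) requires 1 complex ion per 2 bromide.

[Pb(H2O)3I(N3)(py)]Br2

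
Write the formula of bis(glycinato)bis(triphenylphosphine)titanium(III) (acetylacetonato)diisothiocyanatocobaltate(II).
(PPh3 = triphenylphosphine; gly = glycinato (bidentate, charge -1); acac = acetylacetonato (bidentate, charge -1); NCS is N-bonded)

[Ti(gly)2(PPh3)2][Co(acac)(NCS)2]

Cation [Ti…]: ligand charges -2, Ti(III) ⇒ ion charge 1+.
Anion [Co…]: ligand charges -3, Co(II) ⇒ ion charge 1−.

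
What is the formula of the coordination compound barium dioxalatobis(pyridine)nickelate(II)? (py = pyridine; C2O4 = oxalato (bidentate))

Ligands: 2 pyridine (py, neutral), 2 oxalato (C2O4, -2). Ligand charge sum = -4.
Charge balance with barium (+2) requires 1 complex ion per 1 barium.

Ba[Ni(C2O4)2(py)2]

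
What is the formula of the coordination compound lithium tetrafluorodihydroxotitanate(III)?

Ligands: 4 fluoro (F, -1), 2 hydroxo (OH, -1). Ligand charge sum = -6.
With Ti in oxidation state +3, the complex ion is [Ti...]^3−.
Charge balance with lithium (+1) requires 1 complex ion per 3 lithium.

Li3[TiF4(OH)2]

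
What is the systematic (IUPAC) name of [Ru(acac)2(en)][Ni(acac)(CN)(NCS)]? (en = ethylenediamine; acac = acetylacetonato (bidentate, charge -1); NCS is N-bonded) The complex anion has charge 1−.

Both ions are complex: the cation is named first with the plain metal name, the anion second with the -ate form; each ion's ligands are alphabetised independently.
The complex anion is given as 1−; its ligand charges sum to -3, so Ni = +2.
A 1:1 salt means the cation carries the equal and opposite charge, 1+.
Cation: ligand charges sum to -2; for the ion to be 1+, Ru = +3.

bis(acetylacetonato)(ethylenediamine)ruthenium(III) (acetylacetonato)cyanoisothiocyanatonickelate(II)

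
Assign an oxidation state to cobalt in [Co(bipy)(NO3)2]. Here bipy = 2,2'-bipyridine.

+2

No counter-ion: the bracketed complex is neutral.
Ligand charges: 1×bipy neutral; 2×NO3 = -2; sum -2.
Co + (-2) = 0 ⇒ Co is +2.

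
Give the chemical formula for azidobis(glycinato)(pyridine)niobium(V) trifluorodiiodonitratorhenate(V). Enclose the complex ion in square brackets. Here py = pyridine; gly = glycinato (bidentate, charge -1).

[Nb(gly)2(N3)(py)][ReF3I2(NO3)]2

Cation [Nb…]: ligand charges -3, Nb(V) ⇒ ion charge 2+.
Anion [Re…]: ligand charges -6, Re(V) ⇒ ion charge 1−.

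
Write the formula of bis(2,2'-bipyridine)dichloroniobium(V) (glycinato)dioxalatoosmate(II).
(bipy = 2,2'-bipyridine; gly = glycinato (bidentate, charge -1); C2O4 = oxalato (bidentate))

[Nb(bipy)2Cl2][Os(C2O4)2(gly)]

Cation [Nb…]: ligand charges -2, Nb(V) ⇒ ion charge 3+.
Anion [Os…]: ligand charges -5, Os(II) ⇒ ion charge 3−.
One 3+ cation balances one 3− anion.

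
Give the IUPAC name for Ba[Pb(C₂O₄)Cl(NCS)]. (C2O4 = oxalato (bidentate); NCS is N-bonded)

The 1 barium counter-ion carries a total charge of +2, so each complex ion is 2−.
Ligand charges: 1×chloro (-1 each), 1×oxalato (-2 each), 1×isothiocyanato (-1 each); total -4. So Pb + (-4) = 2−, giving Pb = +2.
The complex ion is anionic, so lead takes the -ate form plumbate(II).

barium chloroisothiocyanatooxalatoplumbate(II)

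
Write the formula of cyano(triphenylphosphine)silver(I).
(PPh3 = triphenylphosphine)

Ligands: 1 triphenylphosphine (PPh3, neutral), 1 cyano (CN, -1). Ligand charge sum = -1.
With Ag in oxidation state +1, the complex ion is [Ag...].

[Ag(CN)(PPh3)]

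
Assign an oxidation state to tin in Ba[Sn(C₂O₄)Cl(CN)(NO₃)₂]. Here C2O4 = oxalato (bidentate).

+4

1 barium outside the brackets (+2 each) → the complex ion is 2−.
Ligand charges: 1×CN = -1; 1×C2O4 = -2; 2×NO3 = -2; 1×Cl = -1; sum -6.
Sn + (-6) = 2− ⇒ Sn is +4.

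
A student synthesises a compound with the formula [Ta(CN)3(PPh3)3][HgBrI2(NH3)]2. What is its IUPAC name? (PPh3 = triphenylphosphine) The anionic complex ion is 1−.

tricyanotris(triphenylphosphine)tantalum(V) amminebromodiiodomercurate(II)

Both ions are complex: the cation is named first with the plain metal name, the anion second with the -ate form; each ion's ligands are alphabetised independently.
The complex anion is given as 1−; its ligand charges sum to -3, so Hg = +2.
With 2 anions per cation, the cation must be 2×1 = 2+.
Cation: ligand charges sum to -3; for the ion to be 2+, Ta = +5.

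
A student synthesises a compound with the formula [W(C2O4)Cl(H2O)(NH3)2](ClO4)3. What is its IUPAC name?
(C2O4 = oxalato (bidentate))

diammineaquachlorooxalatotungsten(VI) perchlorate

The 3 perchlorate counter-ions carry a total charge of -3, so each complex ion is 3+.
Ligand charges: 1×oxalato (-2 each), 1×chloro (-1 each), 1×aqua (neutral), 2×ammine (neutral); total -3. So W + (-3) = 3+, giving W = +6.
Ligands are named alphabetically: ammine before aqua before chloro before oxalato.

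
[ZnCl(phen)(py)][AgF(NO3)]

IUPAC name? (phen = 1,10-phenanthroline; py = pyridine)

chloro(1,10-phenanthroline)(pyridine)zinc(II) fluoronitratoargentate(I)

Both ions are complex: the cation is named first with the plain metal name, the anion second with the -ate form; each ion's ligands are alphabetised independently.
Zinc is always +2 in its complexes; the cation's ligand charges sum to -1, so the complex cation is 1+.
A 1:1 salt means the anion carries the equal and opposite charge, 1−.
Anion: ligand charges sum to -2; for the ion to be 1−, Ag = +1.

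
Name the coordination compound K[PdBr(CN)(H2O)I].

The 1 potassium counter-ion carries a total charge of +1, so each complex ion is 1−.
Ligand charges: 1×iodo (-1 each), 1×bromo (-1 each), 1×cyano (-1 each), 1×aqua (neutral); total -3. So Pd + (-3) = 1−, giving Pd = +2.
Ligands are named alphabetically: aqua before bromo before cyano before iodo.
The complex ion is anionic, so palladium takes the -ate form palladate(II).

potassium aquabromocyanoiodopalladate(II)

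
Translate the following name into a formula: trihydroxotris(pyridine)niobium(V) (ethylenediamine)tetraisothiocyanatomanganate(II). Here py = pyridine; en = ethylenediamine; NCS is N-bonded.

[Nb(OH)3(py)3][Mn(en)(NCS)4]

Cation [Nb…]: ligand charges -3, Nb(V) ⇒ ion charge 2+.
Anion [Mn…]: ligand charges -4, Mn(II) ⇒ ion charge 2−.
One 2+ cation balances one 2− anion.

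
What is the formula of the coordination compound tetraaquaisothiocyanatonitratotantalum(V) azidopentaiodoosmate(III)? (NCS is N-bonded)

[Ta(H2O)4(NCS)(NO3)][OsI5(N3)]

Cation [Ta…]: ligand charges -2, Ta(V) ⇒ ion charge 3+.
Anion [Os…]: ligand charges -6, Os(III) ⇒ ion charge 3−.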